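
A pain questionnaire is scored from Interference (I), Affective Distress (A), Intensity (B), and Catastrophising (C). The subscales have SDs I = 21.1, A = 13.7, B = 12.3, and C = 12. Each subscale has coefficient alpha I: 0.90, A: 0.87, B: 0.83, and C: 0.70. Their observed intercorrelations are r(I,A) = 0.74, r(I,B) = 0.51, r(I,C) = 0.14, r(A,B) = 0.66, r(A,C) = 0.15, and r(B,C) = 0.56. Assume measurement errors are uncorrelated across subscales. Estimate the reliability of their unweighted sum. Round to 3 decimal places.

0.935

Var(I+A+B+C) = 21.1² + 13.7² + 12.3² + 12² + 2·[21.1·13.7·0.74 + 21.1·12.3·0.51 + 21.1·12·0.14 + 13.7·12.3·0.66 + 13.7·12·0.15 + 12.3·12·0.56] = 928.19 + 1200.51 = 2128.7.
Because errors are independent across components, Cov(Tᵢ,Tⱼ) = Cov(Xᵢ,Xⱼ); the off-diagonal part of the true-score variance is the same as above.
True-score variance = [21.1²·0.90 + 13.7²·0.87 + 12.3²·0.83 + 12²·0.70] + 1200.51 = 790.35 + 1200.51 = 1990.86.
Reliability = 1990.86 / 2128.7 = 0.935.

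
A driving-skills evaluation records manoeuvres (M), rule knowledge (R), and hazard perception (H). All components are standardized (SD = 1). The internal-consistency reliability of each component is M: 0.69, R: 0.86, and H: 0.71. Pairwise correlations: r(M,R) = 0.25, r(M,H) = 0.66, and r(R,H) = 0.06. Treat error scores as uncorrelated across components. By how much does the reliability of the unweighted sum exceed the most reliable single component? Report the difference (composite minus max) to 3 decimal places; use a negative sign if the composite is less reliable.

-0.010

Var(sum) = 3 + 1.94 = 4.94; true-score variance = 2.26 + 1.94 = 4.2; composite reliability = 0.8502.
Max component reliability = 0.8600.
Difference = 0.8502 − 0.8600 = -0.010.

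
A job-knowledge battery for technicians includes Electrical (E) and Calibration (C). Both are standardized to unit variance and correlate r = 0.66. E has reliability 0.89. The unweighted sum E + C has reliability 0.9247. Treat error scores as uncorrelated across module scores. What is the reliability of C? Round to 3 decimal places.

Var(E+C) = 2 + 2·0.66 = 3.320.
True-score variance = ρ_E + ρ_C + 2·0.66, so 0.9247 = (0.89 + ρ_C + 1.32) / 3.320.
ρ_C = 0.9247·3.320 − 0.89 − 1.32 = 0.860.

0.860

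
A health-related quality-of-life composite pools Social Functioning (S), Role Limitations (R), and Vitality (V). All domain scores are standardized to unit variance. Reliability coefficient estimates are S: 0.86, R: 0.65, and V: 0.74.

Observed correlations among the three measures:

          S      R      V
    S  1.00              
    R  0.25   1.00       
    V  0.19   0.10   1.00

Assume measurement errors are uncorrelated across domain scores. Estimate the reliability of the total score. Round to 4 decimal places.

Var(S+R+V) = 3 + 2·[0.25 + 0.19 + 0.10] = 3 + 1.08 = 4.08.
With uncorrelated errors the cross-covariances are all true-score covariance, so they carry over unchanged; only the diagonal terms shrink to ρᵢσᵢ².
True-score variance = [0.86 + 0.65 + 0.74] + 1.08 = 2.25 + 1.08 = 3.33.
Reliability = 3.33 / 4.08 = 0.8162.

0.8162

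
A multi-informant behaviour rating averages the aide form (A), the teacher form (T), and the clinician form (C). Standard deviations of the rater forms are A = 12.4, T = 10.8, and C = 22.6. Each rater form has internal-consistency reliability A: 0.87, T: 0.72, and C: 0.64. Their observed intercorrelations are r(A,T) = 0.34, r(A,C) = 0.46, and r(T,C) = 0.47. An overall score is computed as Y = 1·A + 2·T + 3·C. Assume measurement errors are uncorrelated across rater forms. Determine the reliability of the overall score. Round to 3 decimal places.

Var(Y) = 12.4² + 2²·10.8² + 3²·22.6² + 2·[2·12.4·10.8·0.34 + 3·12.4·22.6·0.46 + 6·10.8·22.6·0.47] = 5217.16 + 2332.2 = 7549.36.
Because errors are independent across components, Cov(Tᵢ,Tⱼ) = Cov(Xᵢ,Xⱼ); the off-diagonal part of the true-score variance is the same as above.
True-score variance = [12.4²·0.87 + 2²·10.8²·0.72 + 3²·22.6²·0.64] + 2332.2 = 3411.67 + 2332.2 = 5743.88.
Reliability = 5743.88 / 7549.36 = 0.761.

0.761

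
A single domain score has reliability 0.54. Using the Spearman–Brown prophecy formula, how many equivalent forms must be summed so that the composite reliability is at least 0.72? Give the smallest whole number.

3

k ≥ ρ*(1−ρ₁)/(ρ₁(1−ρ*)) = 0.72·0.46 / (0.54·0.28) = 2.190.
Smallest integer k = 3.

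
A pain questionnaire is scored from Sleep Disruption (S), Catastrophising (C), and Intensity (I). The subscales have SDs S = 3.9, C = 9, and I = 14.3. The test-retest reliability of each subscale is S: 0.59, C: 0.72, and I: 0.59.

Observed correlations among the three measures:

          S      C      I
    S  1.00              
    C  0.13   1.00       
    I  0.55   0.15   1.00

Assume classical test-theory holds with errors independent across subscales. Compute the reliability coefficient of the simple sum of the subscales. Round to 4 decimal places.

0.7248

Var(S+C+I) = 3.9² + 9² + 14.3² + 2·[3.9·9·0.13 + 3.9·14.3·0.55 + 9·14.3·0.15] = 300.7 + 109.083 = 409.783.
With uncorrelated errors the cross-covariances are all true-score covariance, so they carry over unchanged; only the diagonal terms shrink to ρᵢσᵢ².
True-score variance = [3.9²·0.59 + 9²·0.72 + 14.3²·0.59] + 109.083 = 187.943 + 109.083 = 297.026.
Reliability = 297.026 / 409.783 = 0.7248.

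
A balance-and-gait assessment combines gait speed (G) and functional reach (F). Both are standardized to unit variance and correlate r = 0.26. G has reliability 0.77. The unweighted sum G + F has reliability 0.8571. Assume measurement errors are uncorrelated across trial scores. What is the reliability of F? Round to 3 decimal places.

0.870

Var(G+F) = 2 + 2·0.26 = 2.520.
True-score variance = ρ_G + ρ_F + 2·0.26, so 0.8571 = (0.77 + ρ_F + 0.52) / 2.520.
ρ_F = 0.8571·2.520 − 0.77 − 0.52 = 0.870.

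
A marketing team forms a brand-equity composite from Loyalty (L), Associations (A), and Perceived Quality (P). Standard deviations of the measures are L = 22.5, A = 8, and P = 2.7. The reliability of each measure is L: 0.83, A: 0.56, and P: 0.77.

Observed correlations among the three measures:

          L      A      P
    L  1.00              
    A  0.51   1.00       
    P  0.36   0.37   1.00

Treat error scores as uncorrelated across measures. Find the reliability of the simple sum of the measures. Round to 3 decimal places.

0.859

Var(L+A+P) = 22.5² + 8² + 2.7² + 2·[22.5·8·0.51 + 22.5·2.7·0.36 + 8·2.7·0.37] = 577.54 + 243.324 = 820.864.
Under uncorrelated errors the observed covariances equal the true-score covariances, so only the own-variance terms attenuate.
True-score variance = [22.5²·0.83 + 8²·0.56 + 2.7²·0.77] + 243.324 = 461.641 + 243.324 = 704.965.
Reliability = 704.965 / 820.864 = 0.859.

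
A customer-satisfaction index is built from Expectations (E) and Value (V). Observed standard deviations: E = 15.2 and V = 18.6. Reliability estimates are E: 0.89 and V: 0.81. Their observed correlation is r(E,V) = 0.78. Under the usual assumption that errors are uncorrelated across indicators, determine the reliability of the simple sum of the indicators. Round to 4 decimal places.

Var(E+V) = 15.2² + 18.6² + 2·[15.2·18.6·0.78] = 577 + 441.043 = 1018.04.
Because errors are independent across components, Cov(Tᵢ,Tⱼ) = Cov(Xᵢ,Xⱼ); the off-diagonal part of the true-score variance is the same as above.
True-score variance = [15.2²·0.89 + 18.6²·0.81] + 441.043 = 485.853 + 441.043 = 926.896.
Reliability = 926.896 / 1018.04 = 0.9105.

0.9105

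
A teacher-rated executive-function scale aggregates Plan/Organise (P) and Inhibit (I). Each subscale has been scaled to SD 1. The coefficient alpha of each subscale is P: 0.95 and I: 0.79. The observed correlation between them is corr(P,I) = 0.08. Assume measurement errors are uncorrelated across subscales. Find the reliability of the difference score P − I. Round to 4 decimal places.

Var(P−I) = 1 + 1 − 2·0.08 = 2 − 0.16 = 1.84.
Under uncorrelated errors the observed covariances equal the true-score covariances, so only the own-variance terms attenuate.
True-score variance = [0.95 + 0.79] − 0.16 = 1.74 − 0.16 = 1.58.
Reliability = 1.58 / 1.84 = 0.8587.

0.8587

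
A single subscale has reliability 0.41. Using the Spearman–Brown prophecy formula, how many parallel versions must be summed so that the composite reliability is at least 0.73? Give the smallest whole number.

k ≥ ρ*(1−ρ₁)/(ρ₁(1−ρ*)) = 0.73·0.59 / (0.41·0.27) = 3.891.
Smallest integer k = 4.

4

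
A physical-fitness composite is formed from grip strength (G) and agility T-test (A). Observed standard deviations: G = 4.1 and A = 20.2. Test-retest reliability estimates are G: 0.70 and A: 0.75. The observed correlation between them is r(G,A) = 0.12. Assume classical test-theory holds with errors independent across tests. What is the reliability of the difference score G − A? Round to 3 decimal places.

Var(G−A) = 4.1² + 20.2² − 2·4.1·20.2·0.12 = 424.85 − 19.8768 = 404.973.
Under uncorrelated errors the observed covariances equal the true-score covariances, so only the own-variance terms attenuate.
True-score variance = [4.1²·0.70 + 20.2²·0.75] − 19.8768 = 317.797 − 19.8768 = 297.92.
Reliability = 297.92 / 404.973 = 0.736.

0.736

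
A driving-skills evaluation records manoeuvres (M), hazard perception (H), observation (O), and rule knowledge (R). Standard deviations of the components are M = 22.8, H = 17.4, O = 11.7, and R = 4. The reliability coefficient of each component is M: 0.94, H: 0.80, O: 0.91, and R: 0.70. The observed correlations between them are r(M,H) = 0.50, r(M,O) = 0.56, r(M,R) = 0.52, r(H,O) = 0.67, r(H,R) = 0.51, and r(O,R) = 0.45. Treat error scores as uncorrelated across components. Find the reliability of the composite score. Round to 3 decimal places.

0.949

Var(M+H+O+R) = 22.8² + 17.4² + 11.7² + 4² + 2·[22.8·17.4·0.50 + 22.8·11.7·0.56 + 22.8·4·0.52 + 17.4·11.7·0.67 + 17.4·4·0.51 + 11.7·4·0.45] = 975.49 + 1176.25 = 2151.74.
Under uncorrelated errors the observed covariances equal the true-score covariances, so only the own-variance terms attenuate.
True-score variance = [22.8²·0.94 + 17.4²·0.80 + 11.7²·0.91 + 4²·0.70] + 1176.25 = 866.627 + 1176.25 = 2042.88.
Reliability = 2042.88 / 2151.74 = 0.949.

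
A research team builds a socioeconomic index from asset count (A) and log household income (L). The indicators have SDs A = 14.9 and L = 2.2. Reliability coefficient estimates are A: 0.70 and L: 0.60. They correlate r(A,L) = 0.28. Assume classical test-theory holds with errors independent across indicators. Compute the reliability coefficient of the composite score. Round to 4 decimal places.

0.7205

Var(A+L) = 14.9² + 2.2² + 2·[14.9·2.2·0.28] = 226.85 + 18.3568 = 245.207.
Because errors are independent across components, Cov(Tᵢ,Tⱼ) = Cov(Xᵢ,Xⱼ); the off-diagonal part of the true-score variance is the same as above.
True-score variance = [14.9²·0.70 + 2.2²·0.60] + 18.3568 = 158.311 + 18.3568 = 176.668.
Reliability = 176.668 / 245.207 = 0.7205.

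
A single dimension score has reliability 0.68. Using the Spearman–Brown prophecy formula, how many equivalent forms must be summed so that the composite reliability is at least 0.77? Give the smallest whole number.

k ≥ ρ*(1−ρ₁)/(ρ₁(1−ρ*)) = 0.77·0.32 / (0.68·0.23) = 1.575.
Smallest integer k = 2.

2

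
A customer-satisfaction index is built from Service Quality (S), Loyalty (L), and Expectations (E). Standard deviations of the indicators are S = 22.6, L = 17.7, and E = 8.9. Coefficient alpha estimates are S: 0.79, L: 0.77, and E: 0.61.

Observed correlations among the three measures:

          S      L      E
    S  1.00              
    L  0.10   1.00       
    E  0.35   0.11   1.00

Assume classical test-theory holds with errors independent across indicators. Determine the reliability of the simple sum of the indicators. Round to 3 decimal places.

0.819

Var(S+L+E) = 22.6² + 17.7² + 8.9² + 2·[22.6·17.7·0.10 + 22.6·8.9·0.35 + 17.7·8.9·0.11] = 903.26 + 255.459 = 1158.72.
Because errors are independent across components, Cov(Tᵢ,Tⱼ) = Cov(Xᵢ,Xⱼ); the off-diagonal part of the true-score variance is the same as above.
True-score variance = [22.6²·0.79 + 17.7²·0.77 + 8.9²·0.61] + 255.459 = 693.052 + 255.459 = 948.51.
Reliability = 948.51 / 1158.72 = 0.819.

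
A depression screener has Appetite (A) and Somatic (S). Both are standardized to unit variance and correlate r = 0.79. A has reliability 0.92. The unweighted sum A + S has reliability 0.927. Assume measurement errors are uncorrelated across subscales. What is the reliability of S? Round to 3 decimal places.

0.819

Var(A+S) = 2 + 2·0.79 = 3.580.
True-score variance = ρ_A + ρ_S + 2·0.79, so 0.927 = (0.92 + ρ_S + 1.58) / 3.580.
ρ_S = 0.927·3.580 − 0.92 − 1.58 = 0.819.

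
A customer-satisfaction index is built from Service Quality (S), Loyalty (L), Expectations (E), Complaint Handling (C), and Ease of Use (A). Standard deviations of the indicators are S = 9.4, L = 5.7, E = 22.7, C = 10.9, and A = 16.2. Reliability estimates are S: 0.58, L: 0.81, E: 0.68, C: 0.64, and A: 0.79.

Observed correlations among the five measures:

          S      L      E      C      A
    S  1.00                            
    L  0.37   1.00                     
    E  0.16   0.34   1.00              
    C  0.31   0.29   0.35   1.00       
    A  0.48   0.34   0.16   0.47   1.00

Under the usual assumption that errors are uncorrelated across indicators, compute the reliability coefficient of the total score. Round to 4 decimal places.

Var(S+L+E+C+A) = 9.4² + 5.7² + 22.7² + 10.9² + 16.2² + 2·[9.4·5.7·0.37 + 9.4·22.7·0.16 + 9.4·10.9·0.31 + 9.4·16.2·0.48 + 5.7·22.7·0.34 + 5.7·10.9·0.29 + 5.7·16.2·0.34 + 22.7·10.9·0.35 + 22.7·16.2·0.16 + 10.9·16.2·0.47] = 1017.39 + 961.32 = 1978.71.
With uncorrelated errors the cross-covariances are all true-score covariance, so they carry over unchanged; only the diagonal terms shrink to ρᵢσᵢ².
True-score variance = [9.4²·0.58 + 5.7²·0.81 + 22.7²·0.68 + 10.9²·0.64 + 16.2²·0.79] + 961.32 = 711.329 + 961.32 = 1672.65.
Reliability = 1672.65 / 1978.71 = 0.8453.

0.8453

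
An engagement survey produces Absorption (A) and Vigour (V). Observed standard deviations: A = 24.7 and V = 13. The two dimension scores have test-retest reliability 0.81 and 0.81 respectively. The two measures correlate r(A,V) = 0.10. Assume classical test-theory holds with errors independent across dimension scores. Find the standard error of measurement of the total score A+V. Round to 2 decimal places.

12.17

Var(total) = 779.09 + 64.22 = 843.31.
True-score variance = 631.063 + 64.22 = 695.283, so reliability = 0.8245.
Error variance = 843.31 − 695.283 = 148.027; SEM = √148.027 = 12.17.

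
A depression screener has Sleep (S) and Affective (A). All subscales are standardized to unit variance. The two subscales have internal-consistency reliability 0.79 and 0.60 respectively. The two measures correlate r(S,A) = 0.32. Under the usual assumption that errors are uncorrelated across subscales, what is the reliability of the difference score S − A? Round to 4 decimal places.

0.5515

Var(S−A) = 1 + 1 − 2·0.32 = 2 − 0.64 = 1.36.
With uncorrelated errors the cross-covariances are all true-score covariance, so they carry over unchanged; only the diagonal terms shrink to ρᵢσᵢ².
True-score variance = [0.79 + 0.60] − 0.64 = 1.39 − 0.64 = 0.75.
Reliability = 0.75 / 1.36 = 0.5515.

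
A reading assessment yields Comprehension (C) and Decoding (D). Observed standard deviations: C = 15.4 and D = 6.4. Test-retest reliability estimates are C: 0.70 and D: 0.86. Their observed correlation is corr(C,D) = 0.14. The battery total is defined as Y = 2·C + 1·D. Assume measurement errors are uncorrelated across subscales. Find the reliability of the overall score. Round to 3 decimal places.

Var(Y) = 2²·15.4² + 6.4² + 2·[2·15.4·6.4·0.14] = 989.6 + 55.1936 = 1044.79.
Because errors are independent across components, Cov(Tᵢ,Tⱼ) = Cov(Xᵢ,Xⱼ); the off-diagonal part of the true-score variance is the same as above.
True-score variance = [2²·15.4²·0.70 + 6.4²·0.86] + 55.1936 = 699.274 + 55.1936 = 754.467.
Reliability = 754.467 / 1044.79 = 0.722.

0.722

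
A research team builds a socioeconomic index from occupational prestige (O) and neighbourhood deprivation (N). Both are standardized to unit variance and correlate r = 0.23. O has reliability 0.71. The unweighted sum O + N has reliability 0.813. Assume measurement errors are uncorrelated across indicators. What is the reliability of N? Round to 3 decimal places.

0.830

Var(O+N) = 2 + 2·0.23 = 2.460.
True-score variance = ρ_O + ρ_N + 2·0.23, so 0.813 = (0.71 + ρ_N + 0.46) / 2.460.
ρ_N = 0.813·2.460 − 0.71 − 0.46 = 0.830.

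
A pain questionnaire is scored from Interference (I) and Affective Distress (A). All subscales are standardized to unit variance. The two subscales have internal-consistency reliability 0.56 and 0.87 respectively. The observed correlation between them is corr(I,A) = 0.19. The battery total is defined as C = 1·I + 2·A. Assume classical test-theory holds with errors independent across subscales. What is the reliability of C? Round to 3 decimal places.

0.833

Var(C) = 1 + 2² + 2·[2·0.19] = 5 + 0.76 = 5.76.
Because errors are independent across components, Cov(Tᵢ,Tⱼ) = Cov(Xᵢ,Xⱼ); the off-diagonal part of the true-score variance is the same as above.
True-score variance = [0.56 + 2²·0.87] + 0.76 = 4.04 + 0.76 = 4.8.
Reliability = 4.8 / 5.76 = 0.833.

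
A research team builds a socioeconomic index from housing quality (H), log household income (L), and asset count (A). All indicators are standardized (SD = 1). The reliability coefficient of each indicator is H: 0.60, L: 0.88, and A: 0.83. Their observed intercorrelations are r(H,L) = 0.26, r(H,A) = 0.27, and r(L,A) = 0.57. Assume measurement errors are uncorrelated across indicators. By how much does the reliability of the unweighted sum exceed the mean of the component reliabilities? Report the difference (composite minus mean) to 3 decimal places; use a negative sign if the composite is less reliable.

Var(sum) = 3 + 2.2 = 5.2; true-score variance = 2.31 + 2.2 = 4.51; composite reliability = 0.8673.
Mean component reliability = 0.7700.
Difference = 0.8673 − 0.7700 = 0.097.

0.097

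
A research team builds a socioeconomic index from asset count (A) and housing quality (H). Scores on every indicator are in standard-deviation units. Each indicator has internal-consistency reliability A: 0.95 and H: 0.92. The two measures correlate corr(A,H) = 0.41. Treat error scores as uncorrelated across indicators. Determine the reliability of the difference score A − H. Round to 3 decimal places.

0.890

Var(A−H) = 1 + 1 − 2·0.41 = 2 − 0.82 = 1.18.
Because errors are independent across components, Cov(Tᵢ,Tⱼ) = Cov(Xᵢ,Xⱼ); the off-diagonal part of the true-score variance is the same as above.
True-score variance = [0.95 + 0.92] − 0.82 = 1.87 − 0.82 = 1.05.
Reliability = 1.05 / 1.18 = 0.890.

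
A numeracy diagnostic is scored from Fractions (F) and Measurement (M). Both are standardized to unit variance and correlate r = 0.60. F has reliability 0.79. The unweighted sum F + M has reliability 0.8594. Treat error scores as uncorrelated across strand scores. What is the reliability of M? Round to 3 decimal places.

Var(F+M) = 2 + 2·0.60 = 3.200.
True-score variance = ρ_F + ρ_M + 2·0.60, so 0.8594 = (0.79 + ρ_M + 1.20) / 3.200.
ρ_M = 0.8594·3.200 − 0.79 − 1.20 = 0.760.

0.760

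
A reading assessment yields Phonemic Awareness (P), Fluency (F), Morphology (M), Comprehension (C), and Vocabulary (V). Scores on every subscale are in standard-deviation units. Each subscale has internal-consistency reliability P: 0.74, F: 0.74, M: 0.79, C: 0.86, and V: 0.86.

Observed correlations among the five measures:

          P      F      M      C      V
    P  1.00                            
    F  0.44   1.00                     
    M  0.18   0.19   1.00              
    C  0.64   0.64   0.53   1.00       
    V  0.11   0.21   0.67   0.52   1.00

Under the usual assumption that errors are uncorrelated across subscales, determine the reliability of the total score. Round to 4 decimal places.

Var(P+F+M+C+V) = 5 + 2·[0.44 + 0.18 + 0.64 + 0.11 + 0.19 + 0.64 + 0.21 + 0.53 + 0.67 + 0.52] = 5 + 8.26 = 13.26.
Under uncorrelated errors the observed covariances equal the true-score covariances, so only the own-variance terms attenuate.
True-score variance = [0.74 + 0.74 + 0.79 + 0.86 + 0.86] + 8.26 = 3.99 + 8.26 = 12.25.
Reliability = 12.25 / 13.26 = 0.9238.

0.9238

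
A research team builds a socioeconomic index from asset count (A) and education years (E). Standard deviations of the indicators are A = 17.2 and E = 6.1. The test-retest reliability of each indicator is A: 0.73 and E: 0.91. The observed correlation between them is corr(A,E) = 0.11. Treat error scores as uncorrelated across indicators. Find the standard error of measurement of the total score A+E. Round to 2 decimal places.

Var(total) = 333.05 + 23.0824 = 356.132.
True-score variance = 249.824 + 23.0824 = 272.907, so reliability = 0.7663.
Error variance = 356.132 − 272.907 = 83.2257; SEM = √83.2257 = 9.12.

9.12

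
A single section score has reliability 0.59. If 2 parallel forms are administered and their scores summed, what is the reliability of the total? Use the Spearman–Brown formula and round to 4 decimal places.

0.7421

ρ_k = kρ / (1 + (k−1)ρ) = 2·0.59 / (1 + 1·0.59) = 1.180 / 1.590 = 0.7421.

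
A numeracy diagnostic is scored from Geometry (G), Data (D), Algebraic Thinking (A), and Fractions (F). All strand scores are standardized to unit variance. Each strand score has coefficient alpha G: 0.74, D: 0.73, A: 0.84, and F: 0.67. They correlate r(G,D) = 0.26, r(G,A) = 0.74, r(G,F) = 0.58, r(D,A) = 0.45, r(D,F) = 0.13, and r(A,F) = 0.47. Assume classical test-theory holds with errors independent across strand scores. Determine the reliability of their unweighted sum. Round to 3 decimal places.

Var(G+D+A+F) = 4 + 2·[0.26 + 0.74 + 0.58 + 0.45 + 0.13 + 0.47] = 4 + 5.26 = 9.26.
Because errors are independent across components, Cov(Tᵢ,Tⱼ) = Cov(Xᵢ,Xⱼ); the off-diagonal part of the true-score variance is the same as above.
True-score variance = [0.74 + 0.73 + 0.84 + 0.67] + 5.26 = 2.98 + 5.26 = 8.24.
Reliability = 8.24 / 9.26 = 0.890.

0.890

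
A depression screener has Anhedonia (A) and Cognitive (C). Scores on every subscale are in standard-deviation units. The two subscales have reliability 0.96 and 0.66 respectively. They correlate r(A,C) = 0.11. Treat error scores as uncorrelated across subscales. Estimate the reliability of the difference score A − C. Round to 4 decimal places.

0.7865

Var(A−C) = 1 + 1 − 2·0.11 = 2 − 0.22 = 1.78.
Under uncorrelated errors the observed covariances equal the true-score covariances, so only the own-variance terms attenuate.
True-score variance = [0.96 + 0.66] − 0.22 = 1.62 − 0.22 = 1.4.
Reliability = 1.4 / 1.78 = 0.7865.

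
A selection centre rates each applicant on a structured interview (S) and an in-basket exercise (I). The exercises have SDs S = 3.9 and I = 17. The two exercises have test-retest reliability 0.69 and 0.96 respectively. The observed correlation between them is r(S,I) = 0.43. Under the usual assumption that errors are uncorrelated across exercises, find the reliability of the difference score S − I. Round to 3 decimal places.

0.934

Var(S−I) = 3.9² + 17² − 2·3.9·17·0.43 = 304.21 − 57.018 = 247.192.
Because errors are independent across components, Cov(Tᵢ,Tⱼ) = Cov(Xᵢ,Xⱼ); the off-diagonal part of the true-score variance is the same as above.
True-score variance = [3.9²·0.69 + 17²·0.96] − 57.018 = 287.935 − 57.018 = 230.917.
Reliability = 230.917 / 247.192 = 0.934.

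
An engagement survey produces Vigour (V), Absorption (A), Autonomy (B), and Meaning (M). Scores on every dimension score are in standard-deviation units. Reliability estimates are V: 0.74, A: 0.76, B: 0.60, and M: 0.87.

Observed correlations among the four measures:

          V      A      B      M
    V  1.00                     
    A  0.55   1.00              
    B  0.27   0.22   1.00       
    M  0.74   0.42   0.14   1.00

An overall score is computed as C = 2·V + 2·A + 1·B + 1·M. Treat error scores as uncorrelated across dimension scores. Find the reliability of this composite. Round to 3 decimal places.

0.881

Var(C) = 2² + 2² + 1 + 1 + 2·[4·0.55 + 2·0.27 + 2·0.74 + 2·0.22 + 2·0.42 + 0.14] = 10 + 11.28 = 21.28.
With uncorrelated errors the cross-covariances are all true-score covariance, so they carry over unchanged; only the diagonal terms shrink to ρᵢσᵢ².
True-score variance = [2²·0.74 + 2²·0.76 + 0.60 + 0.87] + 11.28 = 7.47 + 11.28 = 18.75.
Reliability = 18.75 / 21.28 = 0.881.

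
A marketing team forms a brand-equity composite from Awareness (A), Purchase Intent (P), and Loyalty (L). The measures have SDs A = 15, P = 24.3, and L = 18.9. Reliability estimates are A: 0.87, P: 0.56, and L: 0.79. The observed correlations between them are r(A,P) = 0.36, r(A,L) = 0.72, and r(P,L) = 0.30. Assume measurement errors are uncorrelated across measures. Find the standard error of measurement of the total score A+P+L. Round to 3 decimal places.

Var(total) = 1172.7 + 946.242 = 2118.94.
True-score variance = 808.62 + 946.242 = 1754.86, so reliability = 0.8282.
Error variance = 2118.94 − 1754.86 = 364.08; SEM = √364.08 = 19.081.

19.081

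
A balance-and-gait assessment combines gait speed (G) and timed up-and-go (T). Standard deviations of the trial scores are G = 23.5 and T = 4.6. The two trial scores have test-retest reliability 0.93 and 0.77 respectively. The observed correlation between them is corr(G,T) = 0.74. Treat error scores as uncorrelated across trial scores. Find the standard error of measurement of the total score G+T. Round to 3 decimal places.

Var(total) = 573.41 + 159.988 = 733.398.
True-score variance = 529.886 + 159.988 = 689.874, so reliability = 0.9407.
Error variance = 733.398 − 689.874 = 43.5243; SEM = √43.5243 = 6.597.

6.597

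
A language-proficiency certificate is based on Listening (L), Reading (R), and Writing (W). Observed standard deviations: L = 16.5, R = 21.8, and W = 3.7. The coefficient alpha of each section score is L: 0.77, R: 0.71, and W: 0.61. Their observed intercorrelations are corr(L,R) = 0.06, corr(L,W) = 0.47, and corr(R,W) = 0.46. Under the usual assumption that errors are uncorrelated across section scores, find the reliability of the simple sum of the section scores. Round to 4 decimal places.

0.7801

Var(L+R+W) = 16.5² + 21.8² + 3.7² + 2·[16.5·21.8·0.06 + 16.5·3.7·0.47 + 21.8·3.7·0.46] = 761.18 + 174.758 = 935.938.
Under uncorrelated errors the observed covariances equal the true-score covariances, so only the own-variance terms attenuate.
True-score variance = [16.5²·0.77 + 21.8²·0.71 + 3.7²·0.61] + 174.758 = 555.404 + 174.758 = 730.162.
Reliability = 730.162 / 935.938 = 0.7801.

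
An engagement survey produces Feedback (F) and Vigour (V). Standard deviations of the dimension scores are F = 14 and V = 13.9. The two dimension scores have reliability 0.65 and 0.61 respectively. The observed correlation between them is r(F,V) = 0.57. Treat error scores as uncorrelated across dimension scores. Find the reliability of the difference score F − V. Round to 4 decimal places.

Var(F−V) = 14² + 13.9² − 2·14·13.9·0.57 = 389.21 − 221.844 = 167.366.
Under uncorrelated errors the observed covariances equal the true-score covariances, so only the own-variance terms attenuate.
True-score variance = [14²·0.65 + 13.9²·0.61] − 221.844 = 245.258 − 221.844 = 23.4141.
Reliability = 23.4141 / 167.366 = 0.1399.

0.1399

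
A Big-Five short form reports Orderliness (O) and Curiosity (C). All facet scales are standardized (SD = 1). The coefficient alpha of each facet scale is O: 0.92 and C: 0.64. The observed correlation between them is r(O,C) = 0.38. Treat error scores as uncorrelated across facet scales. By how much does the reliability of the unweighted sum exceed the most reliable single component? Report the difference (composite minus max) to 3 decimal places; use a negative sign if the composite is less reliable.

Var(sum) = 2 + 0.76 = 2.76; true-score variance = 1.56 + 0.76 = 2.32; composite reliability = 0.8406.
Max component reliability = 0.9200.
Difference = 0.8406 − 0.9200 = -0.079.

-0.079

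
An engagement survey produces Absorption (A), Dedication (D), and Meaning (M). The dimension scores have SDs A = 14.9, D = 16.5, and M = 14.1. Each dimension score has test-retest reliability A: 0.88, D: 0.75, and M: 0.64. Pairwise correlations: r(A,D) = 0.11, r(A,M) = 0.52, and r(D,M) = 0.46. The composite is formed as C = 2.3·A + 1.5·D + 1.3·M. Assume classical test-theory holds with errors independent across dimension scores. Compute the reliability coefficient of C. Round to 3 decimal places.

Var(C) = 2.3²·14.9² + 1.5²·16.5² + 1.3²·14.1² + 2·[3.45·14.9·16.5·0.11 + 2.99·14.9·14.1·0.52 + 1.95·16.5·14.1·0.46] = 2122.98 + 1257.27 = 3380.25.
Because errors are independent across components, Cov(Tᵢ,Tⱼ) = Cov(Xᵢ,Xⱼ); the off-diagonal part of the true-score variance is the same as above.
True-score variance = [2.3²·14.9²·0.88 + 1.5²·16.5²·0.75 + 1.3²·14.1²·0.64] + 1257.27 = 1707.96 + 1257.27 = 2965.23.
Reliability = 2965.23 / 3380.25 = 0.877.

0.877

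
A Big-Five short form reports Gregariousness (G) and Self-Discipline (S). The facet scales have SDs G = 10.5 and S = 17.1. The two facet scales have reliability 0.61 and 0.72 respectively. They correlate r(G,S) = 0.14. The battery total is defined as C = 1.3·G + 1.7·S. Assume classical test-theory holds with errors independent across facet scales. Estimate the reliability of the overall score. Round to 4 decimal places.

Var(C) = 1.3²·10.5² + 1.7²·17.1² + 2·[2.21·10.5·17.1·0.14] = 1031.39 + 111.106 = 1142.49.
With uncorrelated errors the cross-covariances are all true-score covariance, so they carry over unchanged; only the diagonal terms shrink to ρᵢσᵢ².
True-score variance = [1.3²·10.5²·0.61 + 1.7²·17.1²·0.72] + 111.106 = 722.103 + 111.106 = 833.209.
Reliability = 833.209 / 1142.49 = 0.7293.

0.7293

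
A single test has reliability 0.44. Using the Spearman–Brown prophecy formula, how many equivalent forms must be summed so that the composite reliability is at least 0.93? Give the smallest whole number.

17

k ≥ ρ*(1−ρ₁)/(ρ₁(1−ρ*)) = 0.93·0.56 / (0.44·0.07) = 16.909.
Smallest integer k = 17.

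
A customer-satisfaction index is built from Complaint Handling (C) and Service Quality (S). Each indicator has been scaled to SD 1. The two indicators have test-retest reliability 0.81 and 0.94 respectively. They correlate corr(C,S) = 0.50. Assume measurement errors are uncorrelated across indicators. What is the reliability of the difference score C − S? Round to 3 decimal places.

Var(C−S) = 1 + 1 − 2·0.50 = 2 − 1 = 1.
Because errors are independent across components, Cov(Tᵢ,Tⱼ) = Cov(Xᵢ,Xⱼ); the off-diagonal part of the true-score variance is the same as above.
True-score variance = [0.81 + 0.94] − 1 = 1.75 − 1 = 0.75.
Reliability = 0.75 / 1 = 0.750.

0.750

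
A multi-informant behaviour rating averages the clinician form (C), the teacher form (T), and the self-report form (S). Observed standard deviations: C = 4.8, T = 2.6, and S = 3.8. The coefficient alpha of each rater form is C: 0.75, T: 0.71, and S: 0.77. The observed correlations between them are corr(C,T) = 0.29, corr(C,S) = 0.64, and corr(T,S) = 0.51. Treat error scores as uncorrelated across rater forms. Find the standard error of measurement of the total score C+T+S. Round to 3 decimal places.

3.323

Var(total) = 44.24 + 40.6632 = 84.9032.
True-score variance = 33.1984 + 40.6632 = 73.8616, so reliability = 0.8700.
Error variance = 84.9032 − 73.8616 = 11.0416; SEM = √11.0416 = 3.323.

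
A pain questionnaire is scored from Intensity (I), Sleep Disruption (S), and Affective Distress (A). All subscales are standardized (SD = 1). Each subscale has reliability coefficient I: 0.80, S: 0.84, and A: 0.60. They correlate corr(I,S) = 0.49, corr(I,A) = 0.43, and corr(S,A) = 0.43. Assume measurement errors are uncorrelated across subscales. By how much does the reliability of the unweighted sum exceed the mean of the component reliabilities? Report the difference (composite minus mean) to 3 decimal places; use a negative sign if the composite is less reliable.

Var(sum) = 3 + 2.7 = 5.7; true-score variance = 2.24 + 2.7 = 4.94; composite reliability = 0.8667.
Mean component reliability = 0.7467.
Difference = 0.8667 − 0.7467 = 0.120.

0.120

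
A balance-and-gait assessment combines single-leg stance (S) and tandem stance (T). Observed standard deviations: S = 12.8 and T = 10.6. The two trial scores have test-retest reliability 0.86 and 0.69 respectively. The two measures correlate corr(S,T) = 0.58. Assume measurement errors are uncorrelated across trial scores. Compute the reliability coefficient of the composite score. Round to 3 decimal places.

Var(S+T) = 12.8² + 10.6² + 2·[12.8·10.6·0.58] = 276.2 + 157.389 = 433.589.
Because errors are independent across components, Cov(Tᵢ,Tⱼ) = Cov(Xᵢ,Xⱼ); the off-diagonal part of the true-score variance is the same as above.
True-score variance = [12.8²·0.86 + 10.6²·0.69] + 157.389 = 218.431 + 157.389 = 375.82.
Reliability = 375.82 / 433.589 = 0.867.

0.867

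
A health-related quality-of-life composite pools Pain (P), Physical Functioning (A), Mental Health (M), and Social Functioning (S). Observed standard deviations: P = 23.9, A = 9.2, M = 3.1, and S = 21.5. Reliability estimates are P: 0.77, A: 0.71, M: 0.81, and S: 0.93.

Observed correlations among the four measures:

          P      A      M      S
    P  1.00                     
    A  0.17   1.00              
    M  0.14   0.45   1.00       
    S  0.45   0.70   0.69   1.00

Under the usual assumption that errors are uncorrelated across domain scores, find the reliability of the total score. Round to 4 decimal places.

Var(P+A+M+S) = 23.9² + 9.2² + 3.1² + 21.5² + 2·[23.9·9.2·0.17 + 23.9·3.1·0.14 + 23.9·21.5·0.45 + 9.2·3.1·0.45 + 9.2·21.5·0.70 + 3.1·21.5·0.69] = 1127.71 + 952.534 = 2080.24.
Because errors are independent across components, Cov(Tᵢ,Tⱼ) = Cov(Xᵢ,Xⱼ); the off-diagonal part of the true-score variance is the same as above.
True-score variance = [23.9²·0.77 + 9.2²·0.71 + 3.1²·0.81 + 21.5²·0.93] + 952.534 = 937.603 + 952.534 = 1890.14.
Reliability = 1890.14 / 2080.24 = 0.9086.

0.9086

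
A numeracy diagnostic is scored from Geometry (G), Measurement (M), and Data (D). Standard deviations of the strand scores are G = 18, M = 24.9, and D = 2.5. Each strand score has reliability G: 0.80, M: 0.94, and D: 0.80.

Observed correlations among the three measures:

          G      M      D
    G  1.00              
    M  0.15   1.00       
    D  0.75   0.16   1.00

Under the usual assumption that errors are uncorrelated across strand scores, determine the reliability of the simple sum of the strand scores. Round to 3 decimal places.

0.912

Var(G+M+D) = 18² + 24.9² + 2.5² + 2·[18·24.9·0.15 + 18·2.5·0.75 + 24.9·2.5·0.16] = 950.26 + 221.88 = 1172.14.
Because errors are independent across components, Cov(Tᵢ,Tⱼ) = Cov(Xᵢ,Xⱼ); the off-diagonal part of the true-score variance is the same as above.
True-score variance = [18²·0.80 + 24.9²·0.94 + 2.5²·0.80] + 221.88 = 847.009 + 221.88 = 1068.89.
Reliability = 1068.89 / 1172.14 = 0.912.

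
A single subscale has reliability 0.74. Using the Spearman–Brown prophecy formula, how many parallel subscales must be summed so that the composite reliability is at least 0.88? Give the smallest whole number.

k ≥ ρ*(1−ρ₁)/(ρ₁(1−ρ*)) = 0.88·0.26 / (0.74·0.12) = 2.577.
Smallest integer k = 3.

3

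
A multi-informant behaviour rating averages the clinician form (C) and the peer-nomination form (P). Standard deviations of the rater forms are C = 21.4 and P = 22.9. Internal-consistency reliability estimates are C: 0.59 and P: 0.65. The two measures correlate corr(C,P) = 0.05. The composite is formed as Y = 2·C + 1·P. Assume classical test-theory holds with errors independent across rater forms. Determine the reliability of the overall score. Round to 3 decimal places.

0.619

Var(Y) = 2²·21.4² + 22.9² + 2·[2·21.4·22.9·0.05] = 2356.25 + 98.012 = 2454.26.
Because errors are independent across components, Cov(Tᵢ,Tⱼ) = Cov(Xᵢ,Xⱼ); the off-diagonal part of the true-score variance is the same as above.
True-score variance = [2²·21.4²·0.59 + 22.9²·0.65] + 98.012 = 1421.65 + 98.012 = 1519.66.
Reliability = 1519.66 / 2454.26 = 0.619.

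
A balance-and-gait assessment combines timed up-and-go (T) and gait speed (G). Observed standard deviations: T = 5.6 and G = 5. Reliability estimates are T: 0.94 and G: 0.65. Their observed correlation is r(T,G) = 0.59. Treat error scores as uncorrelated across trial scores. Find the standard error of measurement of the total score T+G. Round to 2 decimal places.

3.26

Var(total) = 56.36 + 33.04 = 89.4.
True-score variance = 45.7284 + 33.04 = 78.7684, so reliability = 0.8811.
Error variance = 89.4 − 78.7684 = 10.6316; SEM = √10.6316 = 3.26.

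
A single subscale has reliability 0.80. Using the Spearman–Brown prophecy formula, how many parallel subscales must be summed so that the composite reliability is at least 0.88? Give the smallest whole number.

2

k ≥ ρ*(1−ρ₁)/(ρ₁(1−ρ*)) = 0.88·0.20 / (0.80·0.12) = 1.833.
Smallest integer k = 2.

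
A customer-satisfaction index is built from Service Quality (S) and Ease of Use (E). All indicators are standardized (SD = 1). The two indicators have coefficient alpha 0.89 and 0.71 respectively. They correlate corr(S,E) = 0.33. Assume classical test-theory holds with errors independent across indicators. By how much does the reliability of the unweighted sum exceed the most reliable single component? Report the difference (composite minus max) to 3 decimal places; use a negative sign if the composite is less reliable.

Var(sum) = 2 + 0.66 = 2.66; true-score variance = 1.6 + 0.66 = 2.26; composite reliability = 0.8496.
Max component reliability = 0.8900.
Difference = 0.8496 − 0.8900 = -0.040.

-0.040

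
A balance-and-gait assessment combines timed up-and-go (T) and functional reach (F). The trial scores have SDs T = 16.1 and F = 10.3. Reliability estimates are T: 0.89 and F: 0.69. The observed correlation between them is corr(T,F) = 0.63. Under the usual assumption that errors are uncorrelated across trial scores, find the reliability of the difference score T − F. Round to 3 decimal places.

0.607

Var(T−F) = 16.1² + 10.3² − 2·16.1·10.3·0.63 = 365.3 − 208.946 = 156.354.
With uncorrelated errors the cross-covariances are all true-score covariance, so they carry over unchanged; only the diagonal terms shrink to ρᵢσᵢ².
True-score variance = [16.1²·0.89 + 10.3²·0.69] − 208.946 = 303.899 − 208.946 = 94.9532.
Reliability = 94.9532 / 156.354 = 0.607.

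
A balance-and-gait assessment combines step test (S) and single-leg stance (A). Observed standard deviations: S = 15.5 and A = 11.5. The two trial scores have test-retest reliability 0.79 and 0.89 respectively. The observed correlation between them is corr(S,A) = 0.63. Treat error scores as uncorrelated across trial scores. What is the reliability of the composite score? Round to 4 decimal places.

0.8911

Var(S+A) = 15.5² + 11.5² + 2·[15.5·11.5·0.63] = 372.5 + 224.595 = 597.095.
Because errors are independent across components, Cov(Tᵢ,Tⱼ) = Cov(Xᵢ,Xⱼ); the off-diagonal part of the true-score variance is the same as above.
True-score variance = [15.5²·0.79 + 11.5²·0.89] + 224.595 = 307.5 + 224.595 = 532.095.
Reliability = 532.095 / 597.095 = 0.8911.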